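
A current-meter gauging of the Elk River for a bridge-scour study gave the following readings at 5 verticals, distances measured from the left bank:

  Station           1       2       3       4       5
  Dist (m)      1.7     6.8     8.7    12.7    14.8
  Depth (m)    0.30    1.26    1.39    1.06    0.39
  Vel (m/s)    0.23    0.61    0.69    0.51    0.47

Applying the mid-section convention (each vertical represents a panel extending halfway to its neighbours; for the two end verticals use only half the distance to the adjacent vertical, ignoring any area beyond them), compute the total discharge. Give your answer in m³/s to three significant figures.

7.54 m³/s

w_1 = (6.8 − 1.7)/2 = 2.55 m; q_1 = 0.23 × 0.30 × 2.55 = 0.1760 m³/s
w_2 = (8.7 − 1.7)/2 = 3.5 m; q_2 = 0.61 × 1.26 × 3.5 = 2.690 m³/s
w_3 = (12.7 − 6.8)/2 = 2.95 m; q_3 = 0.69 × 1.39 × 2.95 = 2.829 m³/s
w_4 = (14.8 − 8.7)/2 = 3.05 m; q_4 = 0.51 × 1.06 × 3.05 = 1.649 m³/s
w_5 = (14.8 − 12.7)/2 = 1.05 m; q_5 = 0.47 × 0.39 × 1.05 = 0.1925 m³/s
Q = Σ qᵢ = 7.537 m³/s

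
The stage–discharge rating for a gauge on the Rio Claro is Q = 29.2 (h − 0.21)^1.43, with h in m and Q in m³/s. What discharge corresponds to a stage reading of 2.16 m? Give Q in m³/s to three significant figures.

Q = 29.2 × (2.16 − 0.21)^1.43 = 29.2 × 1.95^1.43 = 75.88 m³/s

75.9 m³/s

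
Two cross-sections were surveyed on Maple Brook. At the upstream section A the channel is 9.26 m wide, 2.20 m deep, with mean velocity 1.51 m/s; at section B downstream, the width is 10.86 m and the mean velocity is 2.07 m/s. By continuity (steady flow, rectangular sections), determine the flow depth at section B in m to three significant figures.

1.37 m

Q = A₁V₁ = (9.26×2.20) × 1.51 = 30.76 m³/s
d₂ = Q/(b₂ V₂) = 30.76/(10.86×2.07) = 1.368 m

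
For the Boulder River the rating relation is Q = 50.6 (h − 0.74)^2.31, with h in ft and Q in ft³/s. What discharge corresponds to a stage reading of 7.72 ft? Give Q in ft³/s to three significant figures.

Q = 50.6 × (7.72 − 0.74)^2.31 = 50.6 × 6.98^2.31 = 4503 ft³/s

4500 ft³/s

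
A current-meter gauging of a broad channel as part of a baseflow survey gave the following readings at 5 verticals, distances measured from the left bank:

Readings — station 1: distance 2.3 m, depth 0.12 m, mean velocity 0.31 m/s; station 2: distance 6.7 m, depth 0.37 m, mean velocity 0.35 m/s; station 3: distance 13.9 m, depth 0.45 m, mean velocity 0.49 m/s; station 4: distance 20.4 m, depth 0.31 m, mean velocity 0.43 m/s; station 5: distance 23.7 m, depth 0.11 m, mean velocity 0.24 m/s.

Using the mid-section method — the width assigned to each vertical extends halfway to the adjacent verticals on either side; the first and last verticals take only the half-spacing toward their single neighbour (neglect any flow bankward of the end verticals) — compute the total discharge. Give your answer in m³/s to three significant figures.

w_1 = (6.7 − 2.3)/2 = 2.2 m; q_1 = 0.31 × 0.12 × 2.2 = 0.08184 m³/s
w_2 = (13.9 − 2.3)/2 = 5.8 m; q_2 = 0.35 × 0.37 × 5.8 = 0.7511 m³/s
w_3 = (20.4 − 6.7)/2 = 6.85 m; q_3 = 0.49 × 0.45 × 6.85 = 1.510 m³/s
w_4 = (23.7 − 13.9)/2 = 4.9 m; q_4 = 0.43 × 0.31 × 4.9 = 0.6532 m³/s
w_5 = (23.7 − 20.4)/2 = 1.65 m; q_5 = 0.24 × 0.11 × 1.65 = 0.04356 m³/s
Q = Σ qᵢ = 3.040 m³/s

3.04 m³/s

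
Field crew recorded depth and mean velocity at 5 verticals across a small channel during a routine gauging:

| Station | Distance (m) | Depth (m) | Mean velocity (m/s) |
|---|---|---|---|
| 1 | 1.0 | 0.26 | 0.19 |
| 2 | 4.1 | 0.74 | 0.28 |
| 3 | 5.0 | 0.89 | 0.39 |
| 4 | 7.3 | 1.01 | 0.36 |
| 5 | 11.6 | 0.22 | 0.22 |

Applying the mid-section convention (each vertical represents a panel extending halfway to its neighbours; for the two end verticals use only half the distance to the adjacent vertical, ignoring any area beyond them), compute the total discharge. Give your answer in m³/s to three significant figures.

2.35 m³/s

w_1 = (4.1 − 1.0)/2 = 1.55 m; q_1 = 0.19 × 0.26 × 1.55 = 0.07657 m³/s
w_2 = (5.0 − 1.0)/2 = 2 m; q_2 = 0.28 × 0.74 × 2 = 0.4144 m³/s
w_3 = (7.3 − 4.1)/2 = 1.6 m; q_3 = 0.39 × 0.89 × 1.6 = 0.5554 m³/s
w_4 = (11.6 − 5.0)/2 = 3.3 m; q_4 = 0.36 × 1.01 × 3.3 = 1.200 m³/s
w_5 = (11.6 − 7.3)/2 = 2.15 m; q_5 = 0.22 × 0.22 × 2.15 = 0.1041 m³/s
Q = Σ qᵢ = 2.350 m³/s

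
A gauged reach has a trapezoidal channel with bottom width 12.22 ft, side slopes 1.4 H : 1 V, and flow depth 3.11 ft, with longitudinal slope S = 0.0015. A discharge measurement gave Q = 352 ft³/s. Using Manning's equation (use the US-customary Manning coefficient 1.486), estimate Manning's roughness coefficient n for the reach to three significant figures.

0.0145

A = (b + z·y)·y = (12.22 + 1.4×3.11)×3.11 = 51.55 ft²
P = b + 2y√(1+z²) = 12.22 + 2×3.11×√(1+1.4²) = 22.92 ft
R = A/P = 51.55/22.92 = 2.249 ft
n = (1.486/Q)·A·R^(2/3)·S^(1/2) = (1.486/352) × 51.55 × 1.716 × 0.03873 = 0.01447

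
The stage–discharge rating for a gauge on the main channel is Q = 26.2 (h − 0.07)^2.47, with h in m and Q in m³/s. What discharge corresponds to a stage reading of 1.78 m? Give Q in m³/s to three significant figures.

Q = 26.2 × (1.78 − 0.07)^2.47 = 26.2 × 1.71^2.47 = 98.58 m³/s

98.6 m³/s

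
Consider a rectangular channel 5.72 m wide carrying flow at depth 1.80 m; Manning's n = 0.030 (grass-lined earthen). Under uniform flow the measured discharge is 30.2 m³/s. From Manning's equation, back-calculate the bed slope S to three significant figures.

A = b·y = 5.72 × 1.80 = 10.30 m²
P = b + 2y = 5.72 + 2×1.80 = 9.320 m
R = A/P = 10.30/9.320 = 1.105 m
S = (Q·n / (1·A·R^(2/3)))² = (30.2×0.030 / (1×10.30×1.069))² = 0.006780

0.00678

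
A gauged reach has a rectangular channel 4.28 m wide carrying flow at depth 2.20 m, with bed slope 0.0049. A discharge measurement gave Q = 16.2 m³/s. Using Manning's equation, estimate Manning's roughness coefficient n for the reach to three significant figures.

0.0430

A = b·y = 4.28 × 2.20 = 9.416 m²
P = b + 2y = 4.28 + 2×2.20 = 8.680 m
R = A/P = 9.416/8.680 = 1.085 m
n = (1/Q)·A·R^(2/3)·S^(1/2) = (1/16.2) × 9.416 × 1.056 × 0.07000 = 0.04296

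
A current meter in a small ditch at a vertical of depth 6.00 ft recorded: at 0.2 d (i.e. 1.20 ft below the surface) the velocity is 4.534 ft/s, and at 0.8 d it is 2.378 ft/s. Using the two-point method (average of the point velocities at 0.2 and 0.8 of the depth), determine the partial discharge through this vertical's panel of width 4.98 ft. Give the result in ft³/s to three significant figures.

v̄ = (4.534 + 2.378) / 2 = 3.456 ft/s
q = v̄ × d × w = 3.456 × 6.00 × 4.98 = 103.3 ft³/s

103 ft³/s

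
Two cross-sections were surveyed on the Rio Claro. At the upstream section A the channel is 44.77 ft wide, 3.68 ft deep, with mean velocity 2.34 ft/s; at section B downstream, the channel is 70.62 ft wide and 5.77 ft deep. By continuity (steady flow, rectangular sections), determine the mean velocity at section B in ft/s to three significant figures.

0.946 ft/s

Q = A₁V₁ = (44.77×3.68) × 2.34 = 385.5 ft³/s
A₂ = 70.62 × 5.77 = 407.5 ft²
V₂ = Q/A₂ = 385.5/407.5 = 0.9461 ft/s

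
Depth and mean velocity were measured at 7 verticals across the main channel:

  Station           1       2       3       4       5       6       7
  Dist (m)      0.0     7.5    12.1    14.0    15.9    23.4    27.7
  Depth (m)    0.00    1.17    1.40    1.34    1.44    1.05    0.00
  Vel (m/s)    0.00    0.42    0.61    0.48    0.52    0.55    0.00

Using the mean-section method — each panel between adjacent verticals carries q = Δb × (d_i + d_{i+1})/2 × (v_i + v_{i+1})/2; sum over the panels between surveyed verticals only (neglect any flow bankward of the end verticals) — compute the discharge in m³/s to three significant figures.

Panel 1-2: Δb = 7.5 m, d̄ = (0.00+1.17)/2 = 0.585, v̄ = (0.00+0.42)/2 = 0.21 → q = 7.5×0.585×0.21 = 0.9214 m³/s
Panel 2-3: Δb = 4.6 m, d̄ = (1.17+1.40)/2 = 1.285, v̄ = (0.42+0.61)/2 = 0.515 → q = 4.6×1.285×0.515 = 3.044 m³/s
Panel 3-4: Δb = 1.9 m, d̄ = (1.40+1.34)/2 = 1.37, v̄ = (0.61+0.48)/2 = 0.545 → q = 1.9×1.37×0.545 = 1.419 m³/s
Panel 4-5: Δb = 1.9 m, d̄ = (1.34+1.44)/2 = 1.39, v̄ = (0.48+0.52)/2 = 0.5 → q = 1.9×1.39×0.5 = 1.321 m³/s
Panel 5-6: Δb = 7.5 m, d̄ = (1.44+1.05)/2 = 1.245, v̄ = (0.52+0.55)/2 = 0.535 → q = 7.5×1.245×0.535 = 4.996 m³/s
Panel 6-7: Δb = 4.3 m, d̄ = (1.05+0.00)/2 = 0.525, v̄ = (0.55+0.00)/2 = 0.275 → q = 4.3×0.525×0.275 = 0.6208 m³/s
Q = Σ q = 12.32 m³/s

12.3 m³/s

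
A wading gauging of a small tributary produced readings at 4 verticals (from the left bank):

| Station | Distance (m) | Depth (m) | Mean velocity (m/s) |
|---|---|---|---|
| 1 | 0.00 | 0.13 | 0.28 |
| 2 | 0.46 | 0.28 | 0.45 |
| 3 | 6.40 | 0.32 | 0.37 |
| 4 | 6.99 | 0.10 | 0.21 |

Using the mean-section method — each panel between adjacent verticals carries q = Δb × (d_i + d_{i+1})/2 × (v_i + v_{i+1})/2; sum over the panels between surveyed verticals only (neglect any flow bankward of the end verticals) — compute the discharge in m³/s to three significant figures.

Panel 1-2: Δb = 0.46 m, d̄ = (0.13+0.28)/2 = 0.205, v̄ = (0.28+0.45)/2 = 0.365 → q = 0.46×0.205×0.365 = 0.03442 m³/s
Panel 2-3: Δb = 5.94 m, d̄ = (0.28+0.32)/2 = 0.3, v̄ = (0.45+0.37)/2 = 0.41 → q = 5.94×0.3×0.41 = 0.7306 m³/s
Panel 3-4: Δb = 0.59 m, d̄ = (0.32+0.10)/2 = 0.21, v̄ = (0.37+0.21)/2 = 0.29 → q = 0.59×0.21×0.29 = 0.03593 m³/s
Q = Σ q = 0.8010 m³/s

0.801 m³/s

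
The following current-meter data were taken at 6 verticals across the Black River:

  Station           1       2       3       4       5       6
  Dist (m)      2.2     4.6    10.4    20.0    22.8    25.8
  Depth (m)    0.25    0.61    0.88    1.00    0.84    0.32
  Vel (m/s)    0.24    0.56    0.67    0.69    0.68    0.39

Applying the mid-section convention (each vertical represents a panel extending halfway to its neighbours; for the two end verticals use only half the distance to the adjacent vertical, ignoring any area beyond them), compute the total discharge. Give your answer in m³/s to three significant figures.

w_1 = (4.6 − 2.2)/2 = 1.2 m; q_1 = 0.24 × 0.25 × 1.2 = 0.07200 m³/s
w_2 = (10.4 − 2.2)/2 = 4.1 m; q_2 = 0.56 × 0.61 × 4.1 = 1.401 m³/s
w_3 = (20.0 − 4.6)/2 = 7.7 m; q_3 = 0.67 × 0.88 × 7.7 = 4.540 m³/s
w_4 = (22.8 − 10.4)/2 = 6.2 m; q_4 = 0.69 × 1.00 × 6.2 = 4.278 m³/s
w_5 = (25.8 − 20.0)/2 = 2.9 m; q_5 = 0.68 × 0.84 × 2.9 = 1.656 m³/s
w_6 = (25.8 − 22.8)/2 = 1.5 m; q_6 = 0.39 × 0.32 × 1.5 = 0.1872 m³/s
Q = Σ qᵢ = 12.13 m³/s

12.1 m³/s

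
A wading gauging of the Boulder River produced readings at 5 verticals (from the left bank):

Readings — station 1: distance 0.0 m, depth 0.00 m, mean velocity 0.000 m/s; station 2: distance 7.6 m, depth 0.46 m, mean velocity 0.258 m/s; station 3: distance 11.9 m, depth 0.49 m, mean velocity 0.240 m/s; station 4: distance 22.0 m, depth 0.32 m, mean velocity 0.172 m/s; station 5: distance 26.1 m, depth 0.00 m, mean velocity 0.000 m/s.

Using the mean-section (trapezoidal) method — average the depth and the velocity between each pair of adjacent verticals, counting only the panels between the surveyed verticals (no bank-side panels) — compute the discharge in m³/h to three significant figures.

Panel 1-2: Δb = 7.6 m, d̄ = (0.00+0.46)/2 = 0.23, v̄ = (0.000+0.258)/2 = 0.129 → q = 7.6×0.23×0.129 = 0.2255 m³/s
Panel 2-3: Δb = 4.3 m, d̄ = (0.46+0.49)/2 = 0.475, v̄ = (0.258+0.240)/2 = 0.249 → q = 4.3×0.475×0.249 = 0.5086 m³/s
Panel 3-4: Δb = 10.1 m, d̄ = (0.49+0.32)/2 = 0.405, v̄ = (0.240+0.172)/2 = 0.206 → q = 10.1×0.405×0.206 = 0.8426 m³/s
Panel 4-5: Δb = 4.1 m, d̄ = (0.32+0.00)/2 = 0.16, v̄ = (0.172+0.000)/2 = 0.086 → q = 4.1×0.16×0.086 = 0.05642 m³/s
Q = Σ q = 1.633 m³/s
= 1.633 × 3600 = 5879 m³/h

5880 m³/h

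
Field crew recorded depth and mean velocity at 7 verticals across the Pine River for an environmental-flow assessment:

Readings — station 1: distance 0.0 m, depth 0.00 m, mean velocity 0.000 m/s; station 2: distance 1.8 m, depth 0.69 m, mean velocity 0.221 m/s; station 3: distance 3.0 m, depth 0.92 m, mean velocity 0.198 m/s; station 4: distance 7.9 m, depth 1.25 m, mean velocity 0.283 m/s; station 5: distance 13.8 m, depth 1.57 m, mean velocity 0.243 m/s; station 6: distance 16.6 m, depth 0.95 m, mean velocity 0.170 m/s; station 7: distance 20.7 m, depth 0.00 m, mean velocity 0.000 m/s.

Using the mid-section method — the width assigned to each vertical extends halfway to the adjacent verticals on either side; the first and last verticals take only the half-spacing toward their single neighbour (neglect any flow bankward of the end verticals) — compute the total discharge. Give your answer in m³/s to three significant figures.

4.91 m³/s

w_2 = (3.0 − 0.0)/2 = 1.5 m; q_2 = 0.221 × 0.69 × 1.5 = 0.2287 m³/s
w_3 = (7.9 − 1.8)/2 = 3.05 m; q_3 = 0.198 × 0.92 × 3.05 = 0.5556 m³/s
w_4 = (13.8 − 3.0)/2 = 5.4 m; q_4 = 0.283 × 1.25 × 5.4 = 1.910 m³/s
w_5 = (16.6 − 7.9)/2 = 4.35 m; q_5 = 0.243 × 1.57 × 4.35 = 1.660 m³/s
w_6 = (20.7 − 13.8)/2 = 3.45 m; q_6 = 0.170 × 0.95 × 3.45 = 0.5572 m³/s
Stations 1, 7 contribute zero (depth or velocity is 0).
Q = Σ qᵢ = 4.911 m³/s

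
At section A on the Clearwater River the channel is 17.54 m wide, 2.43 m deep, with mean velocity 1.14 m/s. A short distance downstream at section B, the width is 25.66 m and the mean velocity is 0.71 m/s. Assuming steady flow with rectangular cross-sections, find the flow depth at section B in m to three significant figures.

Q = A₁V₁ = (17.54×2.43) × 1.14 = 48.59 m³/s
d₂ = Q/(b₂ V₂) = 48.59/(25.66×0.71) = 2.667 m

2.67 m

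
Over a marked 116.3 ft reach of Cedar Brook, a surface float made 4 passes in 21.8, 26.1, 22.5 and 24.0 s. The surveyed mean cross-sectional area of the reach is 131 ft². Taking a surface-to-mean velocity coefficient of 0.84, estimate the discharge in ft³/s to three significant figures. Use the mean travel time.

542 ft³/s

t̄ = (21.8 + 26.1 + 22.5 + 24.0) / 4 = 23.6 s
v_surface = L / t̄ = 116.3 / 23.6 = 4.928 ft/s
v_mean = 0.84 × 4.928 = 4.139 ft/s
Q = A × v_mean = 131 × 4.139 = 542.3 ft³/s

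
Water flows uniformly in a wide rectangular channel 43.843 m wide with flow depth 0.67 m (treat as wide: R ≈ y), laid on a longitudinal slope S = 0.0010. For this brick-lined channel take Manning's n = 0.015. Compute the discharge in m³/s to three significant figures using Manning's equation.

A = b·y = 43.843 × 0.67 = 29.37 m²
Wide channel: R ≈ y = 0.67 m
Q = (1/n)·A·R^(2/3)·S^(1/2) = (1/0.015) × 29.37 × 0.6700^(2/3) × 0.0010^(1/2) = 47.42 m³/s

47.4 m³/s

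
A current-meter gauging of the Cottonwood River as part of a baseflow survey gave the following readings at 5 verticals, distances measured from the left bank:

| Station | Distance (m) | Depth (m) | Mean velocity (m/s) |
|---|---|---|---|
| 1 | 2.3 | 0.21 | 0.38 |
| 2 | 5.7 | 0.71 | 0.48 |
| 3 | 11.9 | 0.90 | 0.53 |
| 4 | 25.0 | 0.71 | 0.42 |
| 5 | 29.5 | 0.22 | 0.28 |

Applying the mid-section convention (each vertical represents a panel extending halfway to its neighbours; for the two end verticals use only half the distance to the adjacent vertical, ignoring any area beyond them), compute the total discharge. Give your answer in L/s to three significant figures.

w_1 = (5.7 − 2.3)/2 = 1.7 m; q_1 = 0.38 × 0.21 × 1.7 = 0.1357 m³/s
w_2 = (11.9 − 2.3)/2 = 4.8 m; q_2 = 0.48 × 0.71 × 4.8 = 1.636 m³/s
w_3 = (25.0 − 5.7)/2 = 9.65 m; q_3 = 0.53 × 0.90 × 9.65 = 4.603 m³/s
w_4 = (29.5 − 11.9)/2 = 8.8 m; q_4 = 0.42 × 0.71 × 8.8 = 2.624 m³/s
w_5 = (29.5 − 25.0)/2 = 2.25 m; q_5 = 0.28 × 0.22 × 2.25 = 0.1386 m³/s
Q = Σ qᵢ = 9.137 m³/s
= 9.137 × 1000 = 9137 L/s

9140 L/s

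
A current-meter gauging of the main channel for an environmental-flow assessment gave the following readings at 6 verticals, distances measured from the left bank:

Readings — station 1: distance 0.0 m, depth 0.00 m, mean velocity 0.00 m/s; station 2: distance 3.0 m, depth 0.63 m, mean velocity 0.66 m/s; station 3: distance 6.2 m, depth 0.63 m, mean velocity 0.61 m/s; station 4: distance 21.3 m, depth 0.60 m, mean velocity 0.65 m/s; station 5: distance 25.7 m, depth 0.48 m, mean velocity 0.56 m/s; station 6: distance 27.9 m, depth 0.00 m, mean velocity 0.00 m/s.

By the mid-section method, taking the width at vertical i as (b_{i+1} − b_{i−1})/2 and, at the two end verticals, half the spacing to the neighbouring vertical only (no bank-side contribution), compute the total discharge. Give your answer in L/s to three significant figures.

w_2 = (6.2 − 0.0)/2 = 3.1 m; q_2 = 0.66 × 0.63 × 3.1 = 1.289 m³/s
w_3 = (21.3 − 3.0)/2 = 9.15 m; q_3 = 0.61 × 0.63 × 9.15 = 3.516 m³/s
w_4 = (25.7 − 6.2)/2 = 9.75 m; q_4 = 0.65 × 0.60 × 9.75 = 3.803 m³/s
w_5 = (27.9 − 21.3)/2 = 3.3 m; q_5 = 0.56 × 0.48 × 3.3 = 0.8870 m³/s
Stations 1, 6 contribute zero (depth or velocity is 0).
Q = Σ qᵢ = 9.495 m³/s
= 9.495 × 1000 = 9495 L/s

9490 L/s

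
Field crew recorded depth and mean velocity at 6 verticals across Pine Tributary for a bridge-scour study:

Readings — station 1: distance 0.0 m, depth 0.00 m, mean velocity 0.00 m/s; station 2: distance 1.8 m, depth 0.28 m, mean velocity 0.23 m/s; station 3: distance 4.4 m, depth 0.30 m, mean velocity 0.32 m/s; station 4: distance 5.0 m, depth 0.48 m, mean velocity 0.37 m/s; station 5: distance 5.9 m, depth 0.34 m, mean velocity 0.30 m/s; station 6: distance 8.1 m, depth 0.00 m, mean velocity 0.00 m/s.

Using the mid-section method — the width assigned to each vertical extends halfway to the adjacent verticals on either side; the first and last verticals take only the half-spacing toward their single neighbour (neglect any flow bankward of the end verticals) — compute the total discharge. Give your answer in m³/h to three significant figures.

w_2 = (4.4 − 0.0)/2 = 2.2 m; q_2 = 0.23 × 0.28 × 2.2 = 0.1417 m³/s
w_3 = (5.0 − 1.8)/2 = 1.6 m; q_3 = 0.32 × 0.30 × 1.6 = 0.1536 m³/s
w_4 = (5.9 − 4.4)/2 = 0.75 m; q_4 = 0.37 × 0.48 × 0.75 = 0.1332 m³/s
w_5 = (8.1 − 5.0)/2 = 1.55 m; q_5 = 0.30 × 0.34 × 1.55 = 0.1581 m³/s
Stations 1, 6 contribute zero (depth or velocity is 0).
Q = Σ qᵢ = 0.5866 m³/s
= 0.5866 × 3600 = 2112 m³/h

2110 m³/h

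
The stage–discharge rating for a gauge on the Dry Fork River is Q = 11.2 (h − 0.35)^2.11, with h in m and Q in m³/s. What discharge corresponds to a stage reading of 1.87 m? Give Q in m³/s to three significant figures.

27.1 m³/s

Q = 11.2 × (1.87 − 0.35)^2.11 = 11.2 × 1.52^2.11 = 27.10 m³/s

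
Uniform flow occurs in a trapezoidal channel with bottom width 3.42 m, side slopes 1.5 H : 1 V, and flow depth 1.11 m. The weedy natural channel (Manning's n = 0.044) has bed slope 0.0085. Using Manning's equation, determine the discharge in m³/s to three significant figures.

9.85 m³/s

A = (b + z·y)·y = (3.42 + 1.5×1.11)×1.11 = 5.644 m²
P = b + 2y√(1+z²) = 3.42 + 2×1.11×√(1+1.5²) = 7.422 m
R = A/P = 5.644/7.422 = 0.7605 m
Q = (1/n)·A·R^(2/3)·S^(1/2) = (1/0.044) × 5.644 × 0.7605^(2/3) × 0.0085^(1/2) = 9.854 m³/s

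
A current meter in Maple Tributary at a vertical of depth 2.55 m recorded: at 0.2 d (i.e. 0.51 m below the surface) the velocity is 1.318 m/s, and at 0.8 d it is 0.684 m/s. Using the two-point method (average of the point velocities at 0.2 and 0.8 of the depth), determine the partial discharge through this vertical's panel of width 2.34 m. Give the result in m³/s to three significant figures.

5.97 m³/s

v̄ = (1.318 + 0.684) / 2 = 1.001 m/s
q = v̄ × d × w = 1.001 × 2.55 × 2.34 = 5.973 m³/s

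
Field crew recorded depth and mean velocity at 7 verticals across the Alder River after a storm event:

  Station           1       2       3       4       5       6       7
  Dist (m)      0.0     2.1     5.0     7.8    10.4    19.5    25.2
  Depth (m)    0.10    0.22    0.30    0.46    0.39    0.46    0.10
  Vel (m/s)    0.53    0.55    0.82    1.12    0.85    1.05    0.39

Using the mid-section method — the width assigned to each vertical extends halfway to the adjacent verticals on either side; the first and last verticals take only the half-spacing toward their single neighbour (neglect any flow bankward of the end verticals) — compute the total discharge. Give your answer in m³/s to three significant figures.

8.07 m³/s

w_1 = (2.1 − 0.0)/2 = 1.05 m; q_1 = 0.53 × 0.10 × 1.05 = 0.05565 m³/s
w_2 = (5.0 − 0.0)/2 = 2.5 m; q_2 = 0.55 × 0.22 × 2.5 = 0.3025 m³/s
w_3 = (7.8 − 2.1)/2 = 2.85 m; q_3 = 0.82 × 0.30 × 2.85 = 0.7011 m³/s
w_4 = (10.4 − 5.0)/2 = 2.7 m; q_4 = 1.12 × 0.46 × 2.7 = 1.391 m³/s
w_5 = (19.5 − 7.8)/2 = 5.85 m; q_5 = 0.85 × 0.39 × 5.85 = 1.939 m³/s
w_6 = (25.2 − 10.4)/2 = 7.4 m; q_6 = 1.05 × 0.46 × 7.4 = 3.574 m³/s
w_7 = (25.2 − 19.5)/2 = 2.85 m; q_7 = 0.39 × 0.10 × 2.85 = 0.1112 m³/s
Q = Σ qᵢ = 8.075 m³/s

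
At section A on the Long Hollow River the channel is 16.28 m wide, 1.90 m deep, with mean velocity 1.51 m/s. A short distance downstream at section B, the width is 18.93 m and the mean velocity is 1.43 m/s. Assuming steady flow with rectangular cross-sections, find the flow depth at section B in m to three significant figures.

1.73 m

Q = A₁V₁ = (16.28×1.90) × 1.51 = 46.71 m³/s
d₂ = Q/(b₂ V₂) = 46.71/(18.93×1.43) = 1.725 m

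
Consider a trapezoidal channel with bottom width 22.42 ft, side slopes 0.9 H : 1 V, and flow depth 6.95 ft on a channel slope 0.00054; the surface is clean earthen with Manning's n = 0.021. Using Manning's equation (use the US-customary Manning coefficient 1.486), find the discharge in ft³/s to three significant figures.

939 ft³/s

A = (b + z·y)·y = (22.42 + 0.9×6.95)×6.95 = 199.3 ft²
P = b + 2y√(1+z²) = 22.42 + 2×6.95×√(1+0.9²) = 41.12 ft
R = A/P = 199.3/41.12 = 4.847 ft
Q = (1.486/n)·A·R^(2/3)·S^(1/2) = (1.486/0.021) × 199.3 × 4.847^(2/3) × 0.00054^(1/2) = 938.5 ft³/s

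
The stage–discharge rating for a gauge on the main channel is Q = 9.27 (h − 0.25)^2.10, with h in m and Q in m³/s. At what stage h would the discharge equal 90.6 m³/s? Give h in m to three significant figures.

3.21 m

h − h₀ = (Q/C)^(1/b) = (90.6/9.27)^(1/2.10) = 2.961 m
h = 0.25 + 2.961 = 3.211 m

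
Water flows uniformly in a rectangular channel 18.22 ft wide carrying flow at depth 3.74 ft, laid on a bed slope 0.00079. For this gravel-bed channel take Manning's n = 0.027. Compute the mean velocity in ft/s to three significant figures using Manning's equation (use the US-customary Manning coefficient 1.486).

A = b·y = 18.22 × 3.74 = 68.14 ft²
P = b + 2y = 18.22 + 2×3.74 = 25.70 ft
R = A/P = 68.14/25.70 = 2.651 ft
Q = (1.486/n)·A·R^(2/3)·S^(1/2) = (1.486/0.027) × 68.14 × 2.651^(2/3) × 0.00079^(1/2) = 201.9 ft³/s
V = Q/A = 201.9/68.14 = 2.963 ft/s

2.96 ft/s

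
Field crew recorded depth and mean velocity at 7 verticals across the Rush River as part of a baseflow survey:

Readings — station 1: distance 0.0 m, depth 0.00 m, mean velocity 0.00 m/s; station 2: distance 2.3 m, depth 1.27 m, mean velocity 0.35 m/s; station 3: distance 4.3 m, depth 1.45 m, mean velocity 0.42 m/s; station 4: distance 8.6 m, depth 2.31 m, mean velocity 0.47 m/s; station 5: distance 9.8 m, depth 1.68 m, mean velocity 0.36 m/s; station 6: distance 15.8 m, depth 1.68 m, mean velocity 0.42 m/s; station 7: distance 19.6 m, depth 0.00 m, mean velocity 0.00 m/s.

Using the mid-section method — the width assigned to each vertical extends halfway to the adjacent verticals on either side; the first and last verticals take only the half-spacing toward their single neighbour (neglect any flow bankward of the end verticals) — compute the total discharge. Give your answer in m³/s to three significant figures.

11.5 m³/s

w_2 = (4.3 − 0.0)/2 = 2.15 m; q_2 = 0.35 × 1.27 × 2.15 = 0.9557 m³/s
w_3 = (8.6 − 2.3)/2 = 3.15 m; q_3 = 0.42 × 1.45 × 3.15 = 1.918 m³/s
w_4 = (9.8 − 4.3)/2 = 2.75 m; q_4 = 0.47 × 2.31 × 2.75 = 2.986 m³/s
w_5 = (15.8 − 8.6)/2 = 3.6 m; q_5 = 0.36 × 1.68 × 3.6 = 2.177 m³/s
w_6 = (19.6 − 9.8)/2 = 4.9 m; q_6 = 0.42 × 1.68 × 4.9 = 3.457 m³/s
Stations 1, 7 contribute zero (depth or velocity is 0).
Q = Σ qᵢ = 11.49 m³/s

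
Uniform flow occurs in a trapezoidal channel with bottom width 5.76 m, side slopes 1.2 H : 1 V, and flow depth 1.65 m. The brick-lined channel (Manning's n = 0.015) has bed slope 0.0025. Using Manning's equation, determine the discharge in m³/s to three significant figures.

47.3 m³/s

A = (b + z·y)·y = (5.76 + 1.2×1.65)×1.65 = 12.77 m²
P = b + 2y√(1+z²) = 5.76 + 2×1.65×√(1+1.2²) = 10.91 m
R = A/P = 12.77/10.91 = 1.170 m
Q = (1/n)·A·R^(2/3)·S^(1/2) = (1/0.015) × 12.77 × 1.170^(2/3) × 0.0025^(1/2) = 47.27 m³/s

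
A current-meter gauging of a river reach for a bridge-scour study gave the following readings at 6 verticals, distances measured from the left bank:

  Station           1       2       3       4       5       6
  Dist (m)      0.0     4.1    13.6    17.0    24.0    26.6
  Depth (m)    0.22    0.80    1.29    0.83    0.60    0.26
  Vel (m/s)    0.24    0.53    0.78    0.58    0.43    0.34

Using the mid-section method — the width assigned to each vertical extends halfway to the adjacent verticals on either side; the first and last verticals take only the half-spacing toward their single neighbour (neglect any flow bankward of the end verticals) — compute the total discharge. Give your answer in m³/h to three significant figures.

w_1 = (4.1 − 0.0)/2 = 2.05 m; q_1 = 0.24 × 0.22 × 2.05 = 0.1082 m³/s
w_2 = (13.6 − 0.0)/2 = 6.8 m; q_2 = 0.53 × 0.80 × 6.8 = 2.883 m³/s
w_3 = (17.0 − 4.1)/2 = 6.45 m; q_3 = 0.78 × 1.29 × 6.45 = 6.490 m³/s
w_4 = (24.0 − 13.6)/2 = 5.2 m; q_4 = 0.58 × 0.83 × 5.2 = 2.503 m³/s
w_5 = (26.6 − 17.0)/2 = 4.8 m; q_5 = 0.43 × 0.60 × 4.8 = 1.238 m³/s
w_6 = (26.6 − 24.0)/2 = 1.3 m; q_6 = 0.34 × 0.26 × 1.3 = 0.1149 m³/s
Q = Σ qᵢ = 13.34 m³/s
= 13.34 × 3600 = 48020 m³/h

48000 m³/h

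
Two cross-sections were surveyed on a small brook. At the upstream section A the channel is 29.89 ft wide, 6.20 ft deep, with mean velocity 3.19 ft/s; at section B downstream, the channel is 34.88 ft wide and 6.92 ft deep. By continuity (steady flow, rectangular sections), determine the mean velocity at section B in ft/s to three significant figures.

Q = A₁V₁ = (29.89×6.20) × 3.19 = 591.2 ft³/s
A₂ = 34.88 × 6.92 = 241.4 ft²
V₂ = Q/A₂ = 591.2/241.4 = 2.449 ft/s

2.45 ft/s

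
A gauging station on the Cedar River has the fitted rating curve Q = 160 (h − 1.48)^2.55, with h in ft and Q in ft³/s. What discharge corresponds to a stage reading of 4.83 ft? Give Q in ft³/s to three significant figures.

3490 ft³/s

Q = 160 × (4.83 − 1.48)^2.55 = 160 × 3.35^2.55 = 3491 ft³/s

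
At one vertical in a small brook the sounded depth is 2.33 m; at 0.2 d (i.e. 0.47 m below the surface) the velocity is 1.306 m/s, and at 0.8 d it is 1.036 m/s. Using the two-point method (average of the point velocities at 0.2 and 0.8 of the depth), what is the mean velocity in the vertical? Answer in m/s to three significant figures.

1.17 m/s

v̄ = (1.306 + 1.036) / 2 = 1.171 m/s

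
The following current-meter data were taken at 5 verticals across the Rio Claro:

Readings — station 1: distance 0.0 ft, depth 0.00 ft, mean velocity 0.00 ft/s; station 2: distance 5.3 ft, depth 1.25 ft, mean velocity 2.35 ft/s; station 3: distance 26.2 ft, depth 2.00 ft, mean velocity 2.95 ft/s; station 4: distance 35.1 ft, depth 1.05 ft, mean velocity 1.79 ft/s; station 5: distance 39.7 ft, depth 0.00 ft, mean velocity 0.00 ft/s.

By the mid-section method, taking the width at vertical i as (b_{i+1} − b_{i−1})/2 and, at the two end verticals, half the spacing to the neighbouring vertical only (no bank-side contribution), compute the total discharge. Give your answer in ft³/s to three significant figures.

w_2 = (26.2 − 0.0)/2 = 13.1 ft; q_2 = 2.35 × 1.25 × 13.1 = 38.48 ft³/s
w_3 = (35.1 − 5.3)/2 = 14.9 ft; q_3 = 2.95 × 2.00 × 14.9 = 87.91 ft³/s
w_4 = (39.7 − 26.2)/2 = 6.75 ft; q_4 = 1.79 × 1.05 × 6.75 = 12.69 ft³/s
Stations 1, 5 contribute zero (depth or velocity is 0).
Q = Σ qᵢ = 139.1 ft³/s

139 ft³/s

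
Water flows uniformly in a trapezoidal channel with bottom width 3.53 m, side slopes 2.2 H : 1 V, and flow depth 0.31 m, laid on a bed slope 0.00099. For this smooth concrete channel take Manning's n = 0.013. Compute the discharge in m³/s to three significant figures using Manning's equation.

1.29 m³/s

A = (b + z·y)·y = (3.53 + 2.2×0.31)×0.31 = 1.306 m²
P = b + 2y√(1+z²) = 3.53 + 2×0.31×√(1+2.2²) = 5.028 m
R = A/P = 1.306/5.028 = 0.2597 m
Q = (1/n)·A·R^(2/3)·S^(1/2) = (1/0.013) × 1.306 × 0.2597^(2/3) × 0.00099^(1/2) = 1.286 m³/s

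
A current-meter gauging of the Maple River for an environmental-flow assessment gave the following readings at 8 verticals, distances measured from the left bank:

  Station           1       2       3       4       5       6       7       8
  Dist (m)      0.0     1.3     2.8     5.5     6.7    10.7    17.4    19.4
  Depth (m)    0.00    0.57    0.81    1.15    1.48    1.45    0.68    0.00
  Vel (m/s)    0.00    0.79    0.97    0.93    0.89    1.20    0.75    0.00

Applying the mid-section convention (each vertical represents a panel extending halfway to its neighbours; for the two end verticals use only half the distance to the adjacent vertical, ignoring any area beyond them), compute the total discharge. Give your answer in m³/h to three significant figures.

69500 m³/h

w_2 = (2.8 − 0.0)/2 = 1.4 m; q_2 = 0.79 × 0.57 × 1.4 = 0.6304 m³/s
w_3 = (5.5 − 1.3)/2 = 2.1 m; q_3 = 0.97 × 0.81 × 2.1 = 1.650 m³/s
w_4 = (6.7 − 2.8)/2 = 1.95 m; q_4 = 0.93 × 1.15 × 1.95 = 2.086 m³/s
w_5 = (10.7 − 5.5)/2 = 2.6 m; q_5 = 0.89 × 1.48 × 2.6 = 3.425 m³/s
w_6 = (17.4 − 6.7)/2 = 5.35 m; q_6 = 1.20 × 1.45 × 5.35 = 9.309 m³/s
w_7 = (19.4 − 10.7)/2 = 4.35 m; q_7 = 0.75 × 0.68 × 4.35 = 2.219 m³/s
Stations 1, 8 contribute zero (depth or velocity is 0).
Q = Σ qᵢ = 19.32 m³/s
= 19.32 × 3600 = 69550 m³/h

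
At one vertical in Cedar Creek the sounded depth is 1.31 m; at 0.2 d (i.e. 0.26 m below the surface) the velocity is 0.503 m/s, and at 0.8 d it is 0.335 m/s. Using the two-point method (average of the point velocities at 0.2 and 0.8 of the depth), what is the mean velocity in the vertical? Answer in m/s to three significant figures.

0.419 m/s

v̄ = (0.503 + 0.335) / 2 = 0.4190 m/s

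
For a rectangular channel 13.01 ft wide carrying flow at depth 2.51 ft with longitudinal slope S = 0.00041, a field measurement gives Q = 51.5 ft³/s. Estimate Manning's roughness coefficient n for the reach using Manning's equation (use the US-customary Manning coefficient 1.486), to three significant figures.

0.0283

A = b·y = 13.01 × 2.51 = 32.66 ft²
P = b + 2y = 13.01 + 2×2.51 = 18.03 ft
R = A/P = 32.66/18.03 = 1.811 ft
n = (1.486/Q)·A·R^(2/3)·S^(1/2) = (1.486/51.5) × 32.66 × 1.486 × 0.02025 = 0.02835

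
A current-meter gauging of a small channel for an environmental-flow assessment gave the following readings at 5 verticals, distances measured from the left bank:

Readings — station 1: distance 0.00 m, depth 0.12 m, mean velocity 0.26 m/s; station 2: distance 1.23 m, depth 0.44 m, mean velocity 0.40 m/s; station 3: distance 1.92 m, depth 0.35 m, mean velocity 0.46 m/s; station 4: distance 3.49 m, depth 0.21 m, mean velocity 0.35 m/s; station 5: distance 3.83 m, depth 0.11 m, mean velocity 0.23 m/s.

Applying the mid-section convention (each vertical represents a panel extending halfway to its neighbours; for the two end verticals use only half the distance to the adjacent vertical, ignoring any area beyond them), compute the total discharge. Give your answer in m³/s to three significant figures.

w_1 = (1.23 − 0.00)/2 = 0.615 m; q_1 = 0.26 × 0.12 × 0.615 = 0.01919 m³/s
w_2 = (1.92 − 0.00)/2 = 0.96 m; q_2 = 0.40 × 0.44 × 0.96 = 0.1690 m³/s
w_3 = (3.49 − 1.23)/2 = 1.13 m; q_3 = 0.46 × 0.35 × 1.13 = 0.1819 m³/s
w_4 = (3.83 − 1.92)/2 = 0.955 m; q_4 = 0.35 × 0.21 × 0.955 = 0.07019 m³/s
w_5 = (3.83 − 3.49)/2 = 0.17 m; q_5 = 0.23 × 0.11 × 0.17 = 0.004301 m³/s
Q = Σ qᵢ = 0.4446 m³/s

0.445 m³/s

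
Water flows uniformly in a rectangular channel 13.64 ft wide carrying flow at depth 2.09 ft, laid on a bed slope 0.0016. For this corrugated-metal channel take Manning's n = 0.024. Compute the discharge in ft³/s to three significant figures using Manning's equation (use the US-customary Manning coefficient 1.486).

96.6 ft³/s

A = b·y = 13.64 × 2.09 = 28.51 ft²
P = b + 2y = 13.64 + 2×2.09 = 17.82 ft
R = A/P = 28.51/17.82 = 1.600 ft
Q = (1.486/n)·A·R^(2/3)·S^(1/2) = (1.486/0.024) × 28.51 × 1.600^(2/3) × 0.0016^(1/2) = 96.57 ft³/s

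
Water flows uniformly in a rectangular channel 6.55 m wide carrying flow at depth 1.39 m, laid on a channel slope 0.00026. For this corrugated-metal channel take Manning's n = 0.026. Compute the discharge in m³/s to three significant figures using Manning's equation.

A = b·y = 6.55 × 1.39 = 9.105 m²
P = b + 2y = 6.55 + 2×1.39 = 9.330 m
R = A/P = 9.105/9.330 = 0.9758 m
Q = (1/n)·A·R^(2/3)·S^(1/2) = (1/0.026) × 9.105 × 0.9758^(2/3) × 0.00026^(1/2) = 5.555 m³/s

5.56 m³/s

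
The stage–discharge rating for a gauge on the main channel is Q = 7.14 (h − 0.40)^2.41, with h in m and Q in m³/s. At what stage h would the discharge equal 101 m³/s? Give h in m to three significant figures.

h − h₀ = (Q/C)^(1/b) = (101/7.14)^(1/2.41) = 3.002 m
h = 0.40 + 3.002 = 3.402 m

3.40 m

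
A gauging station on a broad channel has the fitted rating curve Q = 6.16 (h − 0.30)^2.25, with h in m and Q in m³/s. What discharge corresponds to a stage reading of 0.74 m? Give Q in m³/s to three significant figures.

0.971 m³/s

Q = 6.16 × (0.74 − 0.30)^2.25 = 6.16 × 0.44^2.25 = 0.9713 m³/s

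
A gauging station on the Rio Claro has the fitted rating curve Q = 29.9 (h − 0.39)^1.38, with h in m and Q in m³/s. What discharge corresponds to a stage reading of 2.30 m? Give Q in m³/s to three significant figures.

73.0 m³/s

Q = 29.9 × (2.30 − 0.39)^1.38 = 29.9 × 1.91^1.38 = 73.03 m³/s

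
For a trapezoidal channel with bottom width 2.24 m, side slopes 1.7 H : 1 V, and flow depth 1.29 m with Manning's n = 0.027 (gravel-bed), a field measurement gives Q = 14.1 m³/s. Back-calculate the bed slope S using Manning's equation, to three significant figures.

A = (b + z·y)·y = (2.24 + 1.7×1.29)×1.29 = 5.719 m²
P = b + 2y√(1+z²) = 2.24 + 2×1.29×√(1+1.7²) = 7.329 m
R = A/P = 5.719/7.329 = 0.7803 m
S = (Q·n / (1·A·R^(2/3)))² = (14.1×0.027 / (1×5.719×0.8476))² = 0.006169

0.00617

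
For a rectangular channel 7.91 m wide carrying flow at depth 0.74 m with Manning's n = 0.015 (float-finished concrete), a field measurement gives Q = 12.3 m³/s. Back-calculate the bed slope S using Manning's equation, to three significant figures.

A = b·y = 7.91 × 0.74 = 5.853 m²
P = b + 2y = 7.91 + 2×0.74 = 9.390 m
R = A/P = 5.853/9.390 = 0.6234 m
S = (Q·n / (1·A·R^(2/3)))² = (12.3×0.015 / (1×5.853×0.7297))² = 0.001866

0.00187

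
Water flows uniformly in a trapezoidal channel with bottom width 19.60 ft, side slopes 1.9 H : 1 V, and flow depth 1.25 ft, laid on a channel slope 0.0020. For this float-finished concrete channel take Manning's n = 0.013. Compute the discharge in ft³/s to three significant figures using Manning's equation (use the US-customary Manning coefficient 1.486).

150 ft³/s

A = (b + z·y)·y = (19.60 + 1.9×1.25)×1.25 = 27.47 ft²
P = b + 2y√(1+z²) = 19.60 + 2×1.25×√(1+1.9²) = 24.97 ft
R = A/P = 27.47/24.97 = 1.100 ft
Q = (1.486/n)·A·R^(2/3)·S^(1/2) = (1.486/0.013) × 27.47 × 1.100^(2/3) × 0.0020^(1/2) = 149.6 ft³/s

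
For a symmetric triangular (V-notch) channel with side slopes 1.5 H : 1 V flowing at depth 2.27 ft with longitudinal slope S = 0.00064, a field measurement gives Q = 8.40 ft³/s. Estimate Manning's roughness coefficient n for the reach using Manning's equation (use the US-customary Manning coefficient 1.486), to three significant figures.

A = z·y² = 1.5×2.27² = 7.729 ft²
P = 2y√(1+z²) = 2×2.27×√(1+1.5²) = 8.185 ft
R = A/P = 7.729/8.185 = 0.9444 ft
n = (1.486/Q)·A·R^(2/3)·S^(1/2) = (1.486/8.40) × 7.729 × 0.9626 × 0.02530 = 0.03330

0.0333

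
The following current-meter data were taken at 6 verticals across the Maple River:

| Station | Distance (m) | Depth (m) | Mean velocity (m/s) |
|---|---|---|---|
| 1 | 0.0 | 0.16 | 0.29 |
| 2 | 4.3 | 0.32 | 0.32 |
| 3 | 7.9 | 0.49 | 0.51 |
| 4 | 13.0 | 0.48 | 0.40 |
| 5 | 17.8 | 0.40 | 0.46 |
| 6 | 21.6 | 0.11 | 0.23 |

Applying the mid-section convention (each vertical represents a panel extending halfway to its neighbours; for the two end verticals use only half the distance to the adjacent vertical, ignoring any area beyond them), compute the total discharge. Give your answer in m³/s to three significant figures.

w_1 = (4.3 − 0.0)/2 = 2.15 m; q_1 = 0.29 × 0.16 × 2.15 = 0.09976 m³/s
w_2 = (7.9 − 0.0)/2 = 3.95 m; q_2 = 0.32 × 0.32 × 3.95 = 0.4045 m³/s
w_3 = (13.0 − 4.3)/2 = 4.35 m; q_3 = 0.51 × 0.49 × 4.35 = 1.087 m³/s
w_4 = (17.8 − 7.9)/2 = 4.95 m; q_4 = 0.40 × 0.48 × 4.95 = 0.9504 m³/s
w_5 = (21.6 − 13.0)/2 = 4.3 m; q_5 = 0.46 × 0.40 × 4.3 = 0.7912 m³/s
w_6 = (21.6 − 17.8)/2 = 1.9 m; q_6 = 0.23 × 0.11 × 1.9 = 0.04807 m³/s
Q = Σ qᵢ = 3.381 m³/s

3.38 m³/s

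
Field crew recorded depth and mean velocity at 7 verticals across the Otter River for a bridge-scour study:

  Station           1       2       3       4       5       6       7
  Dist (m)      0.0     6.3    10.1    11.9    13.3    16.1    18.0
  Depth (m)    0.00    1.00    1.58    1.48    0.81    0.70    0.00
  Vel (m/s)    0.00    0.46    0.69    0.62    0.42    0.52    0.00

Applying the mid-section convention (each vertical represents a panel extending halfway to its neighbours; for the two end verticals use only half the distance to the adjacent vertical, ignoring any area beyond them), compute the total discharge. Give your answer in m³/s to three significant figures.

8.41 m³/s

w_2 = (10.1 − 0.0)/2 = 5.05 m; q_2 = 0.46 × 1.00 × 5.05 = 2.323 m³/s
w_3 = (11.9 − 6.3)/2 = 2.8 m; q_3 = 0.69 × 1.58 × 2.8 = 3.053 m³/s
w_4 = (13.3 − 10.1)/2 = 1.6 m; q_4 = 0.62 × 1.48 × 1.6 = 1.468 m³/s
w_5 = (16.1 − 11.9)/2 = 2.1 m; q_5 = 0.42 × 0.81 × 2.1 = 0.7144 m³/s
w_6 = (18.0 − 13.3)/2 = 2.35 m; q_6 = 0.52 × 0.70 × 2.35 = 0.8554 m³/s
Stations 1, 7 contribute zero (depth or velocity is 0).
Q = Σ qᵢ = 8.414 m³/s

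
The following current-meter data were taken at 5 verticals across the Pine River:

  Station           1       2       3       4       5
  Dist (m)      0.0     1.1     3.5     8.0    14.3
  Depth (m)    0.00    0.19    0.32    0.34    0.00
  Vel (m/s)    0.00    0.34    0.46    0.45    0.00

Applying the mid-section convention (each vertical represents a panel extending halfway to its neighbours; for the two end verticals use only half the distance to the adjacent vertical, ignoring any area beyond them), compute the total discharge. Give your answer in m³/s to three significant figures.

1.45 m³/s

w_2 = (3.5 − 0.0)/2 = 1.75 m; q_2 = 0.34 × 0.19 × 1.75 = 0.1131 m³/s
w_3 = (8.0 − 1.1)/2 = 3.45 m; q_3 = 0.46 × 0.32 × 3.45 = 0.5078 m³/s
w_4 = (14.3 − 3.5)/2 = 5.4 m; q_4 = 0.45 × 0.34 × 5.4 = 0.8262 m³/s
Stations 1, 5 contribute zero (depth or velocity is 0).
Q = Σ qᵢ = 1.447 m³/s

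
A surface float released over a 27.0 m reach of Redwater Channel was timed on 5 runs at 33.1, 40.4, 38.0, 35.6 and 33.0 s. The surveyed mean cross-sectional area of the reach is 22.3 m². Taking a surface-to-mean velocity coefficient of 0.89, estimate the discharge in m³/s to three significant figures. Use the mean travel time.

t̄ = (33.1 + 40.4 + 38.0 + 35.6 + 33.0) / 5 = 36.02 s
v_surface = L / t̄ = 27.0 / 36.02 = 0.7496 m/s
v_mean = 0.89 × 0.7496 = 0.6671 m/s
Q = A × v_mean = 22.3 × 0.6671 = 14.88 m³/s

14.9 m³/s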